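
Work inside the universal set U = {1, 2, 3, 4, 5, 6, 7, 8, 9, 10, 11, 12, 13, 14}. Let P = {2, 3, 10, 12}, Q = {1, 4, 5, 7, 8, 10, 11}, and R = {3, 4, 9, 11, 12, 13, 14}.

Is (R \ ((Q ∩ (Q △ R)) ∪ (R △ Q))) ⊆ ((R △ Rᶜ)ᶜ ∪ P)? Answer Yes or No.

No

Q △ R = {1, 3, 5, 7, 8, 9, 10, 12, 13, 14}
Q ∩ (Q △ R) = {1, 5, 7, 8, 10}
R △ Q = {1, 3, 5, 7, 8, 9, 10, 12, 13, 14}
(Q ∩ (Q △ R)) ∪ (R △ Q) = {1, 3, 5, 7, 8, 9, 10, 12, 13, 14}
R \ ((Q ∩ (Q △ R)) ∪ (R △ Q)) = {4, 11}
Rᶜ = {1, 2, 5, 6, 7, 8, 10}
R △ Rᶜ = {1, 2, 3, 4, 5, 6, 7, 8, 9, 10, 11, 12, 13, 14}
(R △ Rᶜ)ᶜ = {}
(R △ Rᶜ)ᶜ ∪ P = {2, 3, 10, 12}
4 ∈ R \ ((Q ∩ (Q △ R)) ∪ (R △ Q)) but 4 ∉ (R △ Rᶜ)ᶜ ∪ P, so the inclusion fails.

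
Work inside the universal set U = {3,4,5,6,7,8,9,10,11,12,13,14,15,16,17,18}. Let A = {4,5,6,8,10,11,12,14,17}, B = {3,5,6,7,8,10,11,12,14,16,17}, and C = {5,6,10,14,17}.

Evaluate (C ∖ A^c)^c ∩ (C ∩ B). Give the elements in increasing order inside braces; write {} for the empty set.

{}

A^c = {3,7,9,13,15,16,18}
C ∖ A^c = {5,6,10,14,17}
(C ∖ A^c)^c = {3,4,7,8,9,11,12,13,15,16,18}
C ∩ B = {5,6,10,14,17}
(C ∖ A^c)^c ∩ (C ∩ B) = {}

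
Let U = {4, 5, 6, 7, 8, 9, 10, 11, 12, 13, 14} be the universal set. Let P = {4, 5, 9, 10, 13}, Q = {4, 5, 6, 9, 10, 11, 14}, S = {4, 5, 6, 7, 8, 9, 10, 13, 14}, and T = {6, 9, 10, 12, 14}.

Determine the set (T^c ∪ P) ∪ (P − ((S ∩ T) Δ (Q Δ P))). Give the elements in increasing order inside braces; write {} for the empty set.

{4, 5, 7, 8, 9, 10, 11, 13}

T^c = {4, 5, 7, 8, 11, 13}
T^c ∪ P = {4, 5, 7, 8, 9, 10, 11, 13}
S ∩ T = {6, 9, 10, 14}
Q Δ P = {6, 11, 13, 14}
(S ∩ T) Δ (Q Δ P) = {9, 10, 11, 13}
P − ((S ∩ T) Δ (Q Δ P)) = {4, 5}
(T^c ∪ P) ∪ (P − ((S ∩ T) Δ (Q Δ P))) = {4, 5, 7, 8, 9, 10, 11, 13}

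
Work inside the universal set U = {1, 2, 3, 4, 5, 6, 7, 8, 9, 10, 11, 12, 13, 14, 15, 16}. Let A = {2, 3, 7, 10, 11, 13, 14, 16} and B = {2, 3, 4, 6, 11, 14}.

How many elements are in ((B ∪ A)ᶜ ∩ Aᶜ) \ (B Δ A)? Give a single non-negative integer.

6

B ∪ A = {2, 3, 4, 6, 7, 10, 11, 13, 14, 16}
(B ∪ A)ᶜ = {1, 5, 8, 9, 12, 15}
Aᶜ = {1, 4, 5, 6, 8, 9, 12, 15}
(B ∪ A)ᶜ ∩ Aᶜ = {1, 5, 8, 9, 12, 15}
B Δ A = {4, 6, 7, 10, 13, 16}
((B ∪ A)ᶜ ∩ Aᶜ) \ (B Δ A) = {1, 5, 8, 9, 12, 15}
|((B ∪ A)ᶜ ∩ Aᶜ) \ (B Δ A)| = 6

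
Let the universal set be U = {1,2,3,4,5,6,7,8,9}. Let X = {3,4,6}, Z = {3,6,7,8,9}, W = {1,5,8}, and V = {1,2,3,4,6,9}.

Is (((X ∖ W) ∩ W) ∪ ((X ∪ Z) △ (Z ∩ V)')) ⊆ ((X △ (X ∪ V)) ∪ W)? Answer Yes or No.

X ∖ W = {3,4,6}
(X ∖ W) ∩ W = {}
X ∪ Z = {3,4,6,7,8,9}
Z ∩ V = {3,6,9}
(Z ∩ V)' = {1,2,4,5,7,8}
(X ∪ Z) △ (Z ∩ V)' = {1,2,3,5,6,9}
((X ∖ W) ∩ W) ∪ ((X ∪ Z) △ (Z ∩ V)') = {1,2,3,5,6,9}
X ∪ V = {1,2,3,4,6,9}
X △ (X ∪ V) = {1,2,9}
(X △ (X ∪ V)) ∪ W = {1,2,5,8,9}
3 ∈ ((X ∖ W) ∩ W) ∪ ((X ∪ Z) △ (Z ∩ V)') but 3 ∉ (X △ (X ∪ V)) ∪ W, so the inclusion fails.

No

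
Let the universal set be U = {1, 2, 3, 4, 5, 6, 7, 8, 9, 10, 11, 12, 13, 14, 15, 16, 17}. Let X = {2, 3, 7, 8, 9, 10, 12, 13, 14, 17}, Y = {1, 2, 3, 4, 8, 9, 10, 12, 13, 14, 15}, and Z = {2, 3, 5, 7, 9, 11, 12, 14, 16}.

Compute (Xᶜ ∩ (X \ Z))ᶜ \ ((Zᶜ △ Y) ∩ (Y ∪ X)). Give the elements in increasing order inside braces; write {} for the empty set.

{1, 4, 5, 6, 7, 8, 10, 11, 13, 15, 16}

Xᶜ = {1, 4, 5, 6, 11, 15, 16}
X \ Z = {8, 10, 13, 17}
Xᶜ ∩ (X \ Z) = {}
(Xᶜ ∩ (X \ Z))ᶜ = {1, 2, 3, 4, 5, 6, 7, 8, 9, 10, 11, 12, 13, 14, 15, 16, 17}
Zᶜ = {1, 4, 6, 8, 10, 13, 15, 17}
Zᶜ △ Y = {2, 3, 6, 9, 12, 14, 17}
Y ∪ X = {1, 2, 3, 4, 7, 8, 9, 10, 12, 13, 14, 15, 17}
(Zᶜ △ Y) ∩ (Y ∪ X) = {2, 3, 9, 12, 14, 17}
(Xᶜ ∩ (X \ Z))ᶜ \ ((Zᶜ △ Y) ∩ (Y ∪ X)) = {1, 4, 5, 6, 7, 8, 10, 11, 13, 15, 16}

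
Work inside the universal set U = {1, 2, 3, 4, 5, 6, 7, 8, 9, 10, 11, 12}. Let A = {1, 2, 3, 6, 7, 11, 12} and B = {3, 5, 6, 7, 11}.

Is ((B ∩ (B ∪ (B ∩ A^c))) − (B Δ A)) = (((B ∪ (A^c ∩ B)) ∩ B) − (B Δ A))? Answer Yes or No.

A^c = {4, 5, 8, 9, 10}
B ∩ A^c = {5}
B ∪ (B ∩ A^c) = {3, 5, 6, 7, 11}
B ∩ (B ∪ (B ∩ A^c)) = {3, 5, 6, 7, 11}
B Δ A = {1, 2, 5, 12}
(B ∩ (B ∪ (B ∩ A^c))) − (B Δ A) = {3, 6, 7, 11}
A^c ∩ B = {5}
B ∪ (A^c ∩ B) = {3, 5, 6, 7, 11}
(B ∪ (A^c ∩ B)) ∩ B = {3, 5, 6, 7, 11}
((B ∪ (A^c ∩ B)) ∩ B) − (B Δ A) = {3, 6, 7, 11}
Both equal {3, 6, 7, 11}, so (B ∩ (B ∪ (B ∩ A^c))) − (B Δ A) = ((B ∪ (A^c ∩ B)) ∩ B) − (B Δ A).

Yes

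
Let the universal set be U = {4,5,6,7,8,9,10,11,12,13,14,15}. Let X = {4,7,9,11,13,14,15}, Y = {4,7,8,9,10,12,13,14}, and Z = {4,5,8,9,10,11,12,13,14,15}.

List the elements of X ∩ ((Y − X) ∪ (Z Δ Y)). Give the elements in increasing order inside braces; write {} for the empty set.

Y − X = {8,10,12}
Z Δ Y = {5,7,11,15}
(Y − X) ∪ (Z Δ Y) = {5,7,8,10,11,12,15}
X ∩ ((Y − X) ∪ (Z Δ Y)) = {7,11,15}

{7,11,15}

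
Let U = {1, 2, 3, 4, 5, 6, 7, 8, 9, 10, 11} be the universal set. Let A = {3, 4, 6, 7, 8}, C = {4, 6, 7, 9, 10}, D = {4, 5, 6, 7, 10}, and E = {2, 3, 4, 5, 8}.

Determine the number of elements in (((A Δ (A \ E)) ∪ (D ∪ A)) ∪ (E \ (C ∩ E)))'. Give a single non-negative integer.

3

A \ E = {6, 7}
A Δ (A \ E) = {3, 4, 8}
D ∪ A = {3, 4, 5, 6, 7, 8, 10}
(A Δ (A \ E)) ∪ (D ∪ A) = {3, 4, 5, 6, 7, 8, 10}
C ∩ E = {4}
E \ (C ∩ E) = {2, 3, 5, 8}
((A Δ (A \ E)) ∪ (D ∪ A)) ∪ (E \ (C ∩ E)) = {2, 3, 4, 5, 6, 7, 8, 10}
(((A Δ (A \ E)) ∪ (D ∪ A)) ∪ (E \ (C ∩ E)))' = {1, 9, 11}
|(((A Δ (A \ E)) ∪ (D ∪ A)) ∪ (E \ (C ∩ E)))'| = 3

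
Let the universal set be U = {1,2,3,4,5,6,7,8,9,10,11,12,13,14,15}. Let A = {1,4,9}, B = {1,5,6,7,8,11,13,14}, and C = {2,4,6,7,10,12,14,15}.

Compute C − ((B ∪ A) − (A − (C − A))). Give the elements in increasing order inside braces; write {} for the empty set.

B ∪ A = {1,4,5,6,7,8,9,11,13,14}
C − A = {2,6,7,10,12,14,15}
A − (C − A) = {1,4,9}
(B ∪ A) − (A − (C − A)) = {5,6,7,8,11,13,14}
C − ((B ∪ A) − (A − (C − A))) = {2,4,10,12,15}

{2,4,10,12,15}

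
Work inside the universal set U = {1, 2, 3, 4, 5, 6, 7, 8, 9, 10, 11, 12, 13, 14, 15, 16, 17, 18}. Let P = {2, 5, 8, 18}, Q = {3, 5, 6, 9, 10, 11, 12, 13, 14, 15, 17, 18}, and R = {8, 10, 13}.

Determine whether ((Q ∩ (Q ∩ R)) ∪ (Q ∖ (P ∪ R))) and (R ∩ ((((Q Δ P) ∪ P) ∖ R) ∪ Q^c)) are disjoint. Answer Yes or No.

Q ∩ R = {10, 13}
Q ∩ (Q ∩ R) = {10, 13}
P ∪ R = {2, 5, 8, 10, 13, 18}
Q ∖ (P ∪ R) = {3, 6, 9, 11, 12, 14, 15, 17}
(Q ∩ (Q ∩ R)) ∪ (Q ∖ (P ∪ R)) = {3, 6, 9, 10, 11, 12, 13, 14, 15, 17}
Q Δ P = {2, 3, 6, 8, 9, 10, 11, 12, 13, 14, 15, 17}
(Q Δ P) ∪ P = {2, 3, 5, 6, 8, 9, 10, 11, 12, 13, 14, 15, 17, 18}
((Q Δ P) ∪ P) ∖ R = {2, 3, 5, 6, 9, 11, 12, 14, 15, 17, 18}
Q^c = {1, 2, 4, 7, 8, 16}
(((Q Δ P) ∪ P) ∖ R) ∪ Q^c = {1, 2, 3, 4, 5, 6, 7, 8, 9, 11, 12, 14, 15, 16, 17, 18}
R ∩ ((((Q Δ P) ∪ P) ∖ R) ∪ Q^c) = {8}
{3, 6, 9, 10, 11, 12, 13, 14, 15, 17} and {8} share no elements.

Yes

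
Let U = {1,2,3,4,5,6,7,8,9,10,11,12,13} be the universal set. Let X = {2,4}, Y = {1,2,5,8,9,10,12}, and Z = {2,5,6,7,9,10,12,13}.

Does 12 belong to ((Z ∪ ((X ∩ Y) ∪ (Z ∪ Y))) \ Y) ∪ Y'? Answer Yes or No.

12 ∉ X and 12 ∈ Y, so 12 ∉ X ∩ Y
12 ∈ Z and 12 ∈ Y, so 12 ∈ Z ∪ Y
12 ∉ (X ∩ Y) and 12 ∈ (Z ∪ Y), so 12 ∈ (X ∩ Y) ∪ (Z ∪ Y)
12 ∈ Z and 12 ∈ ((X ∩ Y) ∪ (Z ∪ Y)), so 12 ∈ Z ∪ ((X ∩ Y) ∪ (Z ∪ Y))
12 ∈ (Z ∪ ((X ∩ Y) ∪ (Z ∪ Y))) and 12 ∈ Y, so 12 ∉ (Z ∪ ((X ∩ Y) ∪ (Z ∪ Y))) \ Y
12 ∈ Y, so 12 ∉ Y'
12 ∉ ((Z ∪ ((X ∩ Y) ∪ (Z ∪ Y))) \ Y) and 12 ∉ Y', so 12 ∉ ((Z ∪ ((X ∩ Y) ∪ (Z ∪ Y))) \ Y) ∪ Y'

No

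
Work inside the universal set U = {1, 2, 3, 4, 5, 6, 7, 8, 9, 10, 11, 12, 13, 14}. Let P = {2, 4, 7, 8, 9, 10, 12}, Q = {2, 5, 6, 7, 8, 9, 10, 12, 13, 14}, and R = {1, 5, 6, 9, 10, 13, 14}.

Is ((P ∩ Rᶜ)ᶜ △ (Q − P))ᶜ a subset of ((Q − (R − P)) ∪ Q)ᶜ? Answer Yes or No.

No

Rᶜ = {2, 3, 4, 7, 8, 11, 12}
P ∩ Rᶜ = {2, 4, 7, 8, 12}
(P ∩ Rᶜ)ᶜ = {1, 3, 5, 6, 9, 10, 11, 13, 14}
Q − P = {5, 6, 13, 14}
(P ∩ Rᶜ)ᶜ △ (Q − P) = {1, 3, 9, 10, 11}
((P ∩ Rᶜ)ᶜ △ (Q − P))ᶜ = {2, 4, 5, 6, 7, 8, 12, 13, 14}
R − P = {1, 5, 6, 13, 14}
Q − (R − P) = {2, 7, 8, 9, 10, 12}
(Q − (R − P)) ∪ Q = {2, 5, 6, 7, 8, 9, 10, 12, 13, 14}
((Q − (R − P)) ∪ Q)ᶜ = {1, 3, 4, 11}
2 ∈ ((P ∩ Rᶜ)ᶜ △ (Q − P))ᶜ but 2 ∉ ((Q − (R − P)) ∪ Q)ᶜ, so the inclusion fails.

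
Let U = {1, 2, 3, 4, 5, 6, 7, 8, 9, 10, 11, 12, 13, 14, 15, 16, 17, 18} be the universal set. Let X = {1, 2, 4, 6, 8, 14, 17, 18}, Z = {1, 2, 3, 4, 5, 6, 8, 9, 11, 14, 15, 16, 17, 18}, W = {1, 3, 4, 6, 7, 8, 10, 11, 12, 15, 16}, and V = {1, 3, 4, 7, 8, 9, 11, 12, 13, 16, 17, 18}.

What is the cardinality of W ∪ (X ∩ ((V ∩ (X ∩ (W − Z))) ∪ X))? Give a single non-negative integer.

15

W − Z = {7, 10, 12}
X ∩ (W − Z) = {}
V ∩ (X ∩ (W − Z)) = {}
(V ∩ (X ∩ (W − Z))) ∪ X = {1, 2, 4, 6, 8, 14, 17, 18}
X ∩ ((V ∩ (X ∩ (W − Z))) ∪ X) = {1, 2, 4, 6, 8, 14, 17, 18}
W ∪ (X ∩ ((V ∩ (X ∩ (W − Z))) ∪ X)) = {1, 2, 3, 4, 6, 7, 8, 10, 11, 12, 14, 15, 16, 17, 18}
|W ∪ (X ∩ ((V ∩ (X ∩ (W − Z))) ∪ X))| = 15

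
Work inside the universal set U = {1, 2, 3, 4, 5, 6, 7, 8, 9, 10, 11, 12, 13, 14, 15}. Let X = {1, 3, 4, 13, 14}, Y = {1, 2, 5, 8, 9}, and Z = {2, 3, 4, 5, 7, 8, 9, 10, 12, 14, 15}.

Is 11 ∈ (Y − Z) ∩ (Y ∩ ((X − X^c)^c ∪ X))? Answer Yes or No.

11 ∉ Y and 11 ∉ Z, so 11 ∉ Y − Z
11 ∉ X, so 11 ∈ X^c
11 ∉ X and 11 ∈ X^c, so 11 ∉ X − X^c
11 ∈ (X − X^c)^c since 11 ∉ (X − X^c)
11 ∈ (X − X^c)^c and 11 ∉ X, so 11 ∈ (X − X^c)^c ∪ X
11 ∉ Y and 11 ∈ ((X − X^c)^c ∪ X), so 11 ∉ Y ∩ ((X − X^c)^c ∪ X)
11 ∉ (Y − Z) and 11 ∉ (Y ∩ ((X − X^c)^c ∪ X)), so 11 ∉ (Y − Z) ∩ (Y ∩ ((X − X^c)^c ∪ X))

No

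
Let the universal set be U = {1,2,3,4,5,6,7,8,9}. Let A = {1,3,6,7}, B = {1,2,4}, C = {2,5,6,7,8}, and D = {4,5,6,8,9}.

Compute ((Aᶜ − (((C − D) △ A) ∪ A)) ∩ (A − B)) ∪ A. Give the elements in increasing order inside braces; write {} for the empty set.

{1,3,6,7}

Aᶜ = {2,4,5,8,9}
C − D = {2,7}
(C − D) △ A = {1,2,3,6}
((C − D) △ A) ∪ A = {1,2,3,6,7}
Aᶜ − (((C − D) △ A) ∪ A) = {4,5,8,9}
A − B = {3,6,7}
(Aᶜ − (((C − D) △ A) ∪ A)) ∩ (A − B) = {}
((Aᶜ − (((C − D) △ A) ∪ A)) ∩ (A − B)) ∪ A = {1,3,6,7}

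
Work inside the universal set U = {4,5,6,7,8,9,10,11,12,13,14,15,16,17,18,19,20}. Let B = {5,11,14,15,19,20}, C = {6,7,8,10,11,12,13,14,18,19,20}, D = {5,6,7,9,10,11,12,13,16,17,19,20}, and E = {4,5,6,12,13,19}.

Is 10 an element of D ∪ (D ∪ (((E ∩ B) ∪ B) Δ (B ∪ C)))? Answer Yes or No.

10 ∉ E and 10 ∉ B, so 10 ∉ E ∩ B
10 ∉ (E ∩ B) and 10 ∉ B, so 10 ∉ (E ∩ B) ∪ B
10 ∉ B and 10 ∈ C, so 10 ∈ B ∪ C
10 ∉ ((E ∩ B) ∪ B) and 10 ∈ (B ∪ C), so 10 ∈ ((E ∩ B) ∪ B) Δ (B ∪ C)
10 ∈ D and 10 ∈ (((E ∩ B) ∪ B) Δ (B ∪ C)), so 10 ∈ D ∪ (((E ∩ B) ∪ B) Δ (B ∪ C))
10 ∈ D and 10 ∈ (D ∪ (((E ∩ B) ∪ B) Δ (B ∪ C))), so 10 ∈ D ∪ (D ∪ (((E ∩ B) ∪ B) Δ (B ∪ C)))

Yes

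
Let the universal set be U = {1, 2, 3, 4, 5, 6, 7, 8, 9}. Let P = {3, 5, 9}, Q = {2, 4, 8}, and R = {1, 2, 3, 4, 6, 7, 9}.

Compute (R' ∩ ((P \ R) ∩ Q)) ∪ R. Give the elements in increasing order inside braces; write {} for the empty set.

R' = {5, 8}
P \ R = {5}
(P \ R) ∩ Q = {}
R' ∩ ((P \ R) ∩ Q) = {}
(R' ∩ ((P \ R) ∩ Q)) ∪ R = {1, 2, 3, 4, 6, 7, 9}

{1, 2, 3, 4, 6, 7, 9}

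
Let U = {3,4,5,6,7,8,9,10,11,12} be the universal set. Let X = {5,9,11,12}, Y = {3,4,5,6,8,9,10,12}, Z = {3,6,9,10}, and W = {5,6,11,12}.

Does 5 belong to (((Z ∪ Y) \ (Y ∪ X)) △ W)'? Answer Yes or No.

5 ∉ Z and 5 ∈ Y, so 5 ∈ Z ∪ Y
5 ∈ Y and 5 ∈ X, so 5 ∈ Y ∪ X
5 ∈ (Z ∪ Y) and 5 ∈ (Y ∪ X), so 5 ∉ (Z ∪ Y) \ (Y ∪ X)
5 ∉ ((Z ∪ Y) \ (Y ∪ X)) and 5 ∈ W, so 5 ∈ ((Z ∪ Y) \ (Y ∪ X)) △ W
5 ∉ (((Z ∪ Y) \ (Y ∪ X)) △ W)' since 5 ∈ (((Z ∪ Y) \ (Y ∪ X)) △ W)

No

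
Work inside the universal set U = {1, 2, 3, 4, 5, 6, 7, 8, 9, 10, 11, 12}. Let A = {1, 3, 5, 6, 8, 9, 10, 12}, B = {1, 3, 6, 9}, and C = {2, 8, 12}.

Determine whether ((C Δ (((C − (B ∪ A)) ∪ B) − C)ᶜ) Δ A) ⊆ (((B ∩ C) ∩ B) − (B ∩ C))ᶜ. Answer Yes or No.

Yes

B ∪ A = {1, 3, 5, 6, 8, 9, 10, 12}
C − (B ∪ A) = {2}
(C − (B ∪ A)) ∪ B = {1, 2, 3, 6, 9}
((C − (B ∪ A)) ∪ B) − C = {1, 3, 6, 9}
(((C − (B ∪ A)) ∪ B) − C)ᶜ = {2, 4, 5, 7, 8, 10, 11, 12}
C Δ (((C − (B ∪ A)) ∪ B) − C)ᶜ = {4, 5, 7, 10, 11}
(C Δ (((C − (B ∪ A)) ∪ B) − C)ᶜ) Δ A = {1, 3, 4, 6, 7, 8, 9, 11, 12}
B ∩ C = {}
(B ∩ C) ∩ B = {}
((B ∩ C) ∩ B) − (B ∩ C) = {}
(((B ∩ C) ∩ B) − (B ∩ C))ᶜ = {1, 2, 3, 4, 5, 6, 7, 8, 9, 10, 11, 12}
Every element of {1, 3, 4, 6, 7, 8, 9, 11, 12} is in {1, 2, 3, 4, 5, 6, 7, 8, 9, 10, 11, 12}, so (C Δ (((C − (B ∪ A)) ∪ B) − C)ᶜ) Δ A ⊆ (((B ∩ C) ∩ B) − (B ∩ C))ᶜ.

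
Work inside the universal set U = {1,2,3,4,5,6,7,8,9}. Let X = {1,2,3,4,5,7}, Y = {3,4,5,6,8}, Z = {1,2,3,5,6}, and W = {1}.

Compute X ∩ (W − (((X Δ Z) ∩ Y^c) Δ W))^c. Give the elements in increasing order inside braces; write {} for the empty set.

{1,2,3,4,5,7}

X Δ Z = {4,6,7}
Y^c = {1,2,7,9}
(X Δ Z) ∩ Y^c = {7}
((X Δ Z) ∩ Y^c) Δ W = {1,7}
W − (((X Δ Z) ∩ Y^c) Δ W) = {}
(W − (((X Δ Z) ∩ Y^c) Δ W))^c = {1,2,3,4,5,6,7,8,9}
X ∩ (W − (((X Δ Z) ∩ Y^c) Δ W))^c = {1,2,3,4,5,7}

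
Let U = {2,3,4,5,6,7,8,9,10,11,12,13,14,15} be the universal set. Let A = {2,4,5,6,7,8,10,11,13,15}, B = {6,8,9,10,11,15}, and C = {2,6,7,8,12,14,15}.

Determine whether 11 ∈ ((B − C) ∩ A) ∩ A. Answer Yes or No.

Yes

11 ∈ B and 11 ∉ C, so 11 ∈ B − C
11 ∈ (B − C) and 11 ∈ A, so 11 ∈ (B − C) ∩ A
11 ∈ ((B − C) ∩ A) and 11 ∈ A, so 11 ∈ ((B − C) ∩ A) ∩ A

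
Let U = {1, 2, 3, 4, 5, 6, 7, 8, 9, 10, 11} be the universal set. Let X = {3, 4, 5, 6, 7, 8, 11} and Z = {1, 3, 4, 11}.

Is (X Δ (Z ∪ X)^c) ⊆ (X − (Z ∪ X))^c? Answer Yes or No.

Z ∪ X = {1, 3, 4, 5, 6, 7, 8, 11}
(Z ∪ X)^c = {2, 9, 10}
X Δ (Z ∪ X)^c = {2, 3, 4, 5, 6, 7, 8, 9, 10, 11}
X − (Z ∪ X) = {}
(X − (Z ∪ X))^c = {1, 2, 3, 4, 5, 6, 7, 8, 9, 10, 11}
Every element of {2, 3, 4, 5, 6, 7, 8, 9, 10, 11} is in {1, 2, 3, 4, 5, 6, 7, 8, 9, 10, 11}, so X Δ (Z ∪ X)^c ⊆ (X − (Z ∪ X))^c.

Yes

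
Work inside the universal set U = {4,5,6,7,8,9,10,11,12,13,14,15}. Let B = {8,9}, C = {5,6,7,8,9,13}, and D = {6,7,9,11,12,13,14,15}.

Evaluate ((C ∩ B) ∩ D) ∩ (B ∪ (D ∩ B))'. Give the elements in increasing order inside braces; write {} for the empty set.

{}

C ∩ B = {8,9}
(C ∩ B) ∩ D = {9}
D ∩ B = {9}
B ∪ (D ∩ B) = {8,9}
(B ∪ (D ∩ B))' = {4,5,6,7,10,11,12,13,14,15}
((C ∩ B) ∩ D) ∩ (B ∪ (D ∩ B))' = {}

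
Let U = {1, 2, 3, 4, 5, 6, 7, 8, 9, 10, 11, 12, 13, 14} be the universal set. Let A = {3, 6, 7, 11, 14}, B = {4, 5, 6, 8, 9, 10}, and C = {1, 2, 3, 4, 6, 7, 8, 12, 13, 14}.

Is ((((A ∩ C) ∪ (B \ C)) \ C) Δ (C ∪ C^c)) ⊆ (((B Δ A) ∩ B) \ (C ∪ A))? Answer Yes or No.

A ∩ C = {3, 6, 7, 14}
B \ C = {5, 9, 10}
(A ∩ C) ∪ (B \ C) = {3, 5, 6, 7, 9, 10, 14}
((A ∩ C) ∪ (B \ C)) \ C = {5, 9, 10}
C^c = {5, 9, 10, 11}
C ∪ C^c = {1, 2, 3, 4, 5, 6, 7, 8, 9, 10, 11, 12, 13, 14}
(((A ∩ C) ∪ (B \ C)) \ C) Δ (C ∪ C^c) = {1, 2, 3, 4, 6, 7, 8, 11, 12, 13, 14}
B Δ A = {3, 4, 5, 7, 8, 9, 10, 11, 14}
(B Δ A) ∩ B = {4, 5, 8, 9, 10}
C ∪ A = {1, 2, 3, 4, 6, 7, 8, 11, 12, 13, 14}
((B Δ A) ∩ B) \ (C ∪ A) = {5, 9, 10}
1 ∈ (((A ∩ C) ∪ (B \ C)) \ C) Δ (C ∪ C^c) but 1 ∉ ((B Δ A) ∩ B) \ (C ∪ A), so the inclusion fails.

No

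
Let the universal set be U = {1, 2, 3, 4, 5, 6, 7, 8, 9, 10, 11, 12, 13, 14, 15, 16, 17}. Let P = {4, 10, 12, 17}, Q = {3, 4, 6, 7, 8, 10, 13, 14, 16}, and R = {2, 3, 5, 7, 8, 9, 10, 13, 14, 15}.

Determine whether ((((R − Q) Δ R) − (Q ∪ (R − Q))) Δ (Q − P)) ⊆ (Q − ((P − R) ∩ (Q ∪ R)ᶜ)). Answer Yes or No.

R − Q = {2, 5, 9, 15}
(R − Q) Δ R = {3, 7, 8, 10, 13, 14}
Q ∪ (R − Q) = {2, 3, 4, 5, 6, 7, 8, 9, 10, 13, 14, 15, 16}
((R − Q) Δ R) − (Q ∪ (R − Q)) = {}
Q − P = {3, 6, 7, 8, 13, 14, 16}
(((R − Q) Δ R) − (Q ∪ (R − Q))) Δ (Q − P) = {3, 6, 7, 8, 13, 14, 16}
P − R = {4, 12, 17}
Q ∪ R = {2, 3, 4, 5, 6, 7, 8, 9, 10, 13, 14, 15, 16}
(Q ∪ R)ᶜ = {1, 11, 12, 17}
(P − R) ∩ (Q ∪ R)ᶜ = {12, 17}
Q − ((P − R) ∩ (Q ∪ R)ᶜ) = {3, 4, 6, 7, 8, 10, 13, 14, 16}
Every element of {3, 6, 7, 8, 13, 14, 16} is in {3, 4, 6, 7, 8, 10, 13, 14, 16}, so (((R − Q) Δ R) − (Q ∪ (R − Q))) Δ (Q − P) ⊆ Q − ((P − R) ∩ (Q ∪ R)ᶜ).

Yes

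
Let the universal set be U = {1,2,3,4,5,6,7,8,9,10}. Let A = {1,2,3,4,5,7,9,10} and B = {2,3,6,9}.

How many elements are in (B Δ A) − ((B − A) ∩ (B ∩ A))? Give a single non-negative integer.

B Δ A = {1,4,5,6,7,10}
B − A = {6}
B ∩ A = {2,3,9}
(B − A) ∩ (B ∩ A) = {}
(B Δ A) − ((B − A) ∩ (B ∩ A)) = {1,4,5,6,7,10}
|(B Δ A) − ((B − A) ∩ (B ∩ A))| = 6

6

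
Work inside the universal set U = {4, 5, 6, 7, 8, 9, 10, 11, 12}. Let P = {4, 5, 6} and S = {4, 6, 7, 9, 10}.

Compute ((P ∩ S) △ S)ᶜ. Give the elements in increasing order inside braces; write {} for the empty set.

P ∩ S = {4, 6}
(P ∩ S) △ S = {7, 9, 10}
((P ∩ S) △ S)ᶜ = {4, 5, 6, 8, 11, 12}

{4, 5, 6, 8, 11, 12}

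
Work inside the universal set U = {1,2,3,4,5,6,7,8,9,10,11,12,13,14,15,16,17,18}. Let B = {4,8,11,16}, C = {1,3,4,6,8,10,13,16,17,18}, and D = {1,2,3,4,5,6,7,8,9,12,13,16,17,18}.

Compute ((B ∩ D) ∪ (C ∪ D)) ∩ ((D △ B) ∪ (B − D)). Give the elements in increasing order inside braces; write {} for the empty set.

B ∩ D = {4,8,16}
C ∪ D = {1,2,3,4,5,6,7,8,9,10,12,13,16,17,18}
(B ∩ D) ∪ (C ∪ D) = {1,2,3,4,5,6,7,8,9,10,12,13,16,17,18}
D △ B = {1,2,3,5,6,7,9,11,12,13,17,18}
B − D = {11}
(D △ B) ∪ (B − D) = {1,2,3,5,6,7,9,11,12,13,17,18}
((B ∩ D) ∪ (C ∪ D)) ∩ ((D △ B) ∪ (B − D)) = {1,2,3,5,6,7,9,12,13,17,18}

{1,2,3,5,6,7,9,12,13,17,18}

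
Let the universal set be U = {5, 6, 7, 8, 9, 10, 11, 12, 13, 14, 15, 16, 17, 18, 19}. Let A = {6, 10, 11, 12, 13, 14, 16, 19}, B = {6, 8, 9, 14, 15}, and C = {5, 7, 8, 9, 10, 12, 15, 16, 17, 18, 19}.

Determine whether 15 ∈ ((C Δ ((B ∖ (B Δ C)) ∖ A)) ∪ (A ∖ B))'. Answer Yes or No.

15 ∈ B and 15 ∈ C, so 15 ∉ B Δ C
15 ∈ B and 15 ∉ (B Δ C), so 15 ∈ B ∖ (B Δ C)
15 ∈ (B ∖ (B Δ C)) and 15 ∉ A, so 15 ∈ (B ∖ (B Δ C)) ∖ A
15 ∈ C and 15 ∈ ((B ∖ (B Δ C)) ∖ A), so 15 ∉ C Δ ((B ∖ (B Δ C)) ∖ A)
15 ∉ A and 15 ∈ B, so 15 ∉ A ∖ B
15 ∉ (C Δ ((B ∖ (B Δ C)) ∖ A)) and 15 ∉ (A ∖ B), so 15 ∉ (C Δ ((B ∖ (B Δ C)) ∖ A)) ∪ (A ∖ B)
15 ∈ ((C Δ ((B ∖ (B Δ C)) ∖ A)) ∪ (A ∖ B))' since 15 ∉ ((C Δ ((B ∖ (B Δ C)) ∖ A)) ∪ (A ∖ B))

Yes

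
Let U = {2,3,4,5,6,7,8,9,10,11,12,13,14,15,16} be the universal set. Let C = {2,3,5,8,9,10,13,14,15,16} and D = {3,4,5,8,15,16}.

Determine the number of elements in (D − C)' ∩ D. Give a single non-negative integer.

D − C = {4}
(D − C)' = {2,3,5,6,7,8,9,10,11,12,13,14,15,16}
(D − C)' ∩ D = {3,5,8,15,16}
|(D − C)' ∩ D| = 5

5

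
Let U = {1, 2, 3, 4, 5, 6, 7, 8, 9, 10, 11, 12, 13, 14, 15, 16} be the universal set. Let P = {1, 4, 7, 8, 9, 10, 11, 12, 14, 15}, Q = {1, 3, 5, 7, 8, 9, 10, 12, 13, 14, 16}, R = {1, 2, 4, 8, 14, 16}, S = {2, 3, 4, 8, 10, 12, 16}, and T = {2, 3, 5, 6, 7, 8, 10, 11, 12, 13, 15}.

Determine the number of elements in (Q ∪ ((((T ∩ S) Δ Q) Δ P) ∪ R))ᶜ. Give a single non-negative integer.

1

T ∩ S = {2, 3, 8, 10, 12}
(T ∩ S) Δ Q = {1, 2, 5, 7, 9, 13, 14, 16}
((T ∩ S) Δ Q) Δ P = {2, 4, 5, 8, 10, 11, 12, 13, 15, 16}
(((T ∩ S) Δ Q) Δ P) ∪ R = {1, 2, 4, 5, 8, 10, 11, 12, 13, 14, 15, 16}
Q ∪ ((((T ∩ S) Δ Q) Δ P) ∪ R) = {1, 2, 3, 4, 5, 7, 8, 9, 10, 11, 12, 13, 14, 15, 16}
(Q ∪ ((((T ∩ S) Δ Q) Δ P) ∪ R))ᶜ = {6}
|(Q ∪ ((((T ∩ S) Δ Q) Δ P) ∪ R))ᶜ| = 1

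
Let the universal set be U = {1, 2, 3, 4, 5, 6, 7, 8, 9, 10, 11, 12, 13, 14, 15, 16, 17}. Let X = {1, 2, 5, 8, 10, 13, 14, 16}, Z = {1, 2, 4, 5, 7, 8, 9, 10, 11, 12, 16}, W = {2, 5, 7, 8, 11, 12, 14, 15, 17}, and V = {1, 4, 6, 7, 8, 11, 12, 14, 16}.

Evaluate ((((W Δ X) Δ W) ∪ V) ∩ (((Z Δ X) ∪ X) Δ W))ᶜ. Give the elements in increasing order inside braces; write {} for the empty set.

{2, 3, 5, 6, 7, 8, 9, 11, 12, 14, 15, 17}

W Δ X = {1, 7, 10, 11, 12, 13, 15, 16, 17}
(W Δ X) Δ W = {1, 2, 5, 8, 10, 13, 14, 16}
((W Δ X) Δ W) ∪ V = {1, 2, 4, 5, 6, 7, 8, 10, 11, 12, 13, 14, 16}
Z Δ X = {4, 7, 9, 11, 12, 13, 14}
(Z Δ X) ∪ X = {1, 2, 4, 5, 7, 8, 9, 10, 11, 12, 13, 14, 16}
((Z Δ X) ∪ X) Δ W = {1, 4, 9, 10, 13, 15, 16, 17}
(((W Δ X) Δ W) ∪ V) ∩ (((Z Δ X) ∪ X) Δ W) = {1, 4, 10, 13, 16}
((((W Δ X) Δ W) ∪ V) ∩ (((Z Δ X) ∪ X) Δ W))ᶜ = {2, 3, 5, 6, 7, 8, 9, 11, 12, 14, 15, 17}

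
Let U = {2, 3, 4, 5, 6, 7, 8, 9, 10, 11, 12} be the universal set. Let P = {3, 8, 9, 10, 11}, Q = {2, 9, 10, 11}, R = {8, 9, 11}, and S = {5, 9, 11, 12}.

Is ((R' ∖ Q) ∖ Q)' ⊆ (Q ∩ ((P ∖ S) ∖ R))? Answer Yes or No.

No

R' = {2, 3, 4, 5, 6, 7, 10, 12}
R' ∖ Q = {3, 4, 5, 6, 7, 12}
(R' ∖ Q) ∖ Q = {3, 4, 5, 6, 7, 12}
((R' ∖ Q) ∖ Q)' = {2, 8, 9, 10, 11}
P ∖ S = {3, 8, 10}
(P ∖ S) ∖ R = {3, 10}
Q ∩ ((P ∖ S) ∖ R) = {10}
2 ∈ ((R' ∖ Q) ∖ Q)' but 2 ∉ Q ∩ ((P ∖ S) ∖ R), so the inclusion fails.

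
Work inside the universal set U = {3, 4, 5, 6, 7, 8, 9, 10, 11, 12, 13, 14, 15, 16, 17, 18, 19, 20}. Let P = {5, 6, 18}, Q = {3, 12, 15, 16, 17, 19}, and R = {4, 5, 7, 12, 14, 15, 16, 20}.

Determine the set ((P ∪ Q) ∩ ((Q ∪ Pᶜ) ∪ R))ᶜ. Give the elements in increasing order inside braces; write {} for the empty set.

{4, 6, 7, 8, 9, 10, 11, 13, 14, 18, 20}

P ∪ Q = {3, 5, 6, 12, 15, 16, 17, 18, 19}
Pᶜ = {3, 4, 7, 8, 9, 10, 11, 12, 13, 14, 15, 16, 17, 19, 20}
Q ∪ Pᶜ = {3, 4, 7, 8, 9, 10, 11, 12, 13, 14, 15, 16, 17, 19, 20}
(Q ∪ Pᶜ) ∪ R = {3, 4, 5, 7, 8, 9, 10, 11, 12, 13, 14, 15, 16, 17, 19, 20}
(P ∪ Q) ∩ ((Q ∪ Pᶜ) ∪ R) = {3, 5, 12, 15, 16, 17, 19}
((P ∪ Q) ∩ ((Q ∪ Pᶜ) ∪ R))ᶜ = {4, 6, 7, 8, 9, 10, 11, 13, 14, 18, 20}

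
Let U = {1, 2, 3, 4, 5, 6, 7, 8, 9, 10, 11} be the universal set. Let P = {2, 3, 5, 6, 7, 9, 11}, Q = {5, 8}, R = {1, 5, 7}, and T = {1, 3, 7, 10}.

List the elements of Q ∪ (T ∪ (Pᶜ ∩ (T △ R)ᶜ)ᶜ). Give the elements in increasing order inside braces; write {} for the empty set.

Pᶜ = {1, 4, 8, 10}
T △ R = {3, 5, 10}
(T △ R)ᶜ = {1, 2, 4, 6, 7, 8, 9, 11}
Pᶜ ∩ (T △ R)ᶜ = {1, 4, 8}
(Pᶜ ∩ (T △ R)ᶜ)ᶜ = {2, 3, 5, 6, 7, 9, 10, 11}
T ∪ (Pᶜ ∩ (T △ R)ᶜ)ᶜ = {1, 2, 3, 5, 6, 7, 9, 10, 11}
Q ∪ (T ∪ (Pᶜ ∩ (T △ R)ᶜ)ᶜ) = {1, 2, 3, 5, 6, 7, 8, 9, 10, 11}

{1, 2, 3, 5, 6, 7, 8, 9, 10, 11}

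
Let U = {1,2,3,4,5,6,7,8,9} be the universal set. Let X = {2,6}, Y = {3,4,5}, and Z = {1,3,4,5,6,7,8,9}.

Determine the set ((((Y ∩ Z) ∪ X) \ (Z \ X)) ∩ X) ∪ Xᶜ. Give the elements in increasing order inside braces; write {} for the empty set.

Y ∩ Z = {3,4,5}
(Y ∩ Z) ∪ X = {2,3,4,5,6}
Z \ X = {1,3,4,5,7,8,9}
((Y ∩ Z) ∪ X) \ (Z \ X) = {2,6}
(((Y ∩ Z) ∪ X) \ (Z \ X)) ∩ X = {2,6}
Xᶜ = {1,3,4,5,7,8,9}
((((Y ∩ Z) ∪ X) \ (Z \ X)) ∩ X) ∪ Xᶜ = {1,2,3,4,5,6,7,8,9}

{1,2,3,4,5,6,7,8,9}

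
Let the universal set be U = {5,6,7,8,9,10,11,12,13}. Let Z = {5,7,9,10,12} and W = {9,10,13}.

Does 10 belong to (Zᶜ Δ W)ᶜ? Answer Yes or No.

No

10 ∈ Z, so 10 ∉ Zᶜ
10 ∉ Zᶜ and 10 ∈ W, so 10 ∈ Zᶜ Δ W
10 ∉ (Zᶜ Δ W)ᶜ since 10 ∈ (Zᶜ Δ W)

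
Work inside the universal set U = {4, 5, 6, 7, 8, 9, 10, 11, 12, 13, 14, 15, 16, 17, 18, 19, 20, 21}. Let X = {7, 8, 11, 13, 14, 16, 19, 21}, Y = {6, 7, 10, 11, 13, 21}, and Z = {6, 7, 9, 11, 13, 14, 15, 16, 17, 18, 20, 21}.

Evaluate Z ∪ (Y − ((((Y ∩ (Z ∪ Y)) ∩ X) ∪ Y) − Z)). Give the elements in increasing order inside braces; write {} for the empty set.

{6, 7, 9, 11, 13, 14, 15, 16, 17, 18, 20, 21}

Z ∪ Y = {6, 7, 9, 10, 11, 13, 14, 15, 16, 17, 18, 20, 21}
Y ∩ (Z ∪ Y) = {6, 7, 10, 11, 13, 21}
(Y ∩ (Z ∪ Y)) ∩ X = {7, 11, 13, 21}
((Y ∩ (Z ∪ Y)) ∩ X) ∪ Y = {6, 7, 10, 11, 13, 21}
(((Y ∩ (Z ∪ Y)) ∩ X) ∪ Y) − Z = {10}
Y − ((((Y ∩ (Z ∪ Y)) ∩ X) ∪ Y) − Z) = {6, 7, 11, 13, 21}
Z ∪ (Y − ((((Y ∩ (Z ∪ Y)) ∩ X) ∪ Y) − Z)) = {6, 7, 9, 11, 13, 14, 15, 16, 17, 18, 20, 21}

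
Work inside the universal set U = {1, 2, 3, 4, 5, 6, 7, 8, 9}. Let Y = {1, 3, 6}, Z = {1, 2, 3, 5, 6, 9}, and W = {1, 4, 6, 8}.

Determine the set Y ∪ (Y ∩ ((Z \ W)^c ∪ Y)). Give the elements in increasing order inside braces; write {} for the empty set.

{1, 3, 6}

Z \ W = {2, 3, 5, 9}
(Z \ W)^c = {1, 4, 6, 7, 8}
(Z \ W)^c ∪ Y = {1, 3, 4, 6, 7, 8}
Y ∩ ((Z \ W)^c ∪ Y) = {1, 3, 6}
Y ∪ (Y ∩ ((Z \ W)^c ∪ Y)) = {1, 3, 6}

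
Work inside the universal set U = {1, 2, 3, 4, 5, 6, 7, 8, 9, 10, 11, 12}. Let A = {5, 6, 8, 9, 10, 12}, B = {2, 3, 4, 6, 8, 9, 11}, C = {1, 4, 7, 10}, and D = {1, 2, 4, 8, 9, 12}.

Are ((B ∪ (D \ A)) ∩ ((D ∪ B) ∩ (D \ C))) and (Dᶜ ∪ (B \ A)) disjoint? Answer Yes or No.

No

D \ A = {1, 2, 4}
B ∪ (D \ A) = {1, 2, 3, 4, 6, 8, 9, 11}
D ∪ B = {1, 2, 3, 4, 6, 8, 9, 11, 12}
D \ C = {2, 8, 9, 12}
(D ∪ B) ∩ (D \ C) = {2, 8, 9, 12}
(B ∪ (D \ A)) ∩ ((D ∪ B) ∩ (D \ C)) = {2, 8, 9}
Dᶜ = {3, 5, 6, 7, 10, 11}
B \ A = {2, 3, 4, 11}
Dᶜ ∪ (B \ A) = {2, 3, 4, 5, 6, 7, 10, 11}
2 lies in both, so they are not disjoint.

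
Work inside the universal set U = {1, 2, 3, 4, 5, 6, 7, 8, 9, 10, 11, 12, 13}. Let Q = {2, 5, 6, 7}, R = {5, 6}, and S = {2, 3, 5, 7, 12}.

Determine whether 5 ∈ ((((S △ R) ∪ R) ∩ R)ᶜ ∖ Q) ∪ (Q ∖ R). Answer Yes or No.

5 ∈ S and 5 ∈ R, so 5 ∉ S △ R
5 ∉ (S △ R) and 5 ∈ R, so 5 ∈ (S △ R) ∪ R
5 ∈ ((S △ R) ∪ R) and 5 ∈ R, so 5 ∈ ((S △ R) ∪ R) ∩ R
5 ∉ (((S △ R) ∪ R) ∩ R)ᶜ since 5 ∈ (((S △ R) ∪ R) ∩ R)
5 ∉ (((S △ R) ∪ R) ∩ R)ᶜ and 5 ∈ Q, so 5 ∉ (((S △ R) ∪ R) ∩ R)ᶜ ∖ Q
5 ∈ Q and 5 ∈ R, so 5 ∉ Q ∖ R
5 ∉ ((((S △ R) ∪ R) ∩ R)ᶜ ∖ Q) and 5 ∉ (Q ∖ R), so 5 ∉ ((((S △ R) ∪ R) ∩ R)ᶜ ∖ Q) ∪ (Q ∖ R)

No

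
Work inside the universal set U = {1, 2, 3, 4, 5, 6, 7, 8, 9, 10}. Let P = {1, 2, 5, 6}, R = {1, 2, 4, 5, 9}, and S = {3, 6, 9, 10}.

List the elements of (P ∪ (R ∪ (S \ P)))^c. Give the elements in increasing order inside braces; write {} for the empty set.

S \ P = {3, 9, 10}
R ∪ (S \ P) = {1, 2, 3, 4, 5, 9, 10}
P ∪ (R ∪ (S \ P)) = {1, 2, 3, 4, 5, 6, 9, 10}
(P ∪ (R ∪ (S \ P)))^c = {7, 8}

{7, 8}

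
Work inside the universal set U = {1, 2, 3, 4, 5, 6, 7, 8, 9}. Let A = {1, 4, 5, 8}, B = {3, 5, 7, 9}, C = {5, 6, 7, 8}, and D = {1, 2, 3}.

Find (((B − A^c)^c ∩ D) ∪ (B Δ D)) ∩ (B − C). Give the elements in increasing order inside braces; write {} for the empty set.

A^c = {2, 3, 6, 7, 9}
B − A^c = {5}
(B − A^c)^c = {1, 2, 3, 4, 6, 7, 8, 9}
(B − A^c)^c ∩ D = {1, 2, 3}
B Δ D = {1, 2, 5, 7, 9}
((B − A^c)^c ∩ D) ∪ (B Δ D) = {1, 2, 3, 5, 7, 9}
B − C = {3, 9}
(((B − A^c)^c ∩ D) ∪ (B Δ D)) ∩ (B − C) = {3, 9}

{3, 9}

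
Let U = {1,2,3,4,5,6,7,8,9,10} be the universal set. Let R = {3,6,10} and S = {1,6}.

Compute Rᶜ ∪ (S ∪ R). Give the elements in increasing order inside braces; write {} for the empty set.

Rᶜ = {1,2,4,5,7,8,9}
S ∪ R = {1,3,6,10}
Rᶜ ∪ (S ∪ R) = {1,2,3,4,5,6,7,8,9,10}

{1,2,3,4,5,6,7,8,9,10}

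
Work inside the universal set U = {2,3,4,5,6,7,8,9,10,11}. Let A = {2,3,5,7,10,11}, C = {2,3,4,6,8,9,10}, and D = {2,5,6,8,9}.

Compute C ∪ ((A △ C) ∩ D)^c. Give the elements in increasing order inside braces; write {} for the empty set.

A △ C = {4,5,6,7,8,9,11}
(A △ C) ∩ D = {5,6,8,9}
((A △ C) ∩ D)^c = {2,3,4,7,10,11}
C ∪ ((A △ C) ∩ D)^c = {2,3,4,6,7,8,9,10,11}

{2,3,4,6,7,8,9,10,11}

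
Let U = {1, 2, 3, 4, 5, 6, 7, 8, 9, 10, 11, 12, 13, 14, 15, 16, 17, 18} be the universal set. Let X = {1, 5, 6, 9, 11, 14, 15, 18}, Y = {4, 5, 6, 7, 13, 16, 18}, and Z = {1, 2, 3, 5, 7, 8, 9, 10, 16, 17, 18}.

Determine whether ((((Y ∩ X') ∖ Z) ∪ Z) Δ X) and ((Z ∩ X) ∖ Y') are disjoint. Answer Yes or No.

X' = {2, 3, 4, 7, 8, 10, 12, 13, 16, 17}
Y ∩ X' = {4, 7, 13, 16}
(Y ∩ X') ∖ Z = {4, 13}
((Y ∩ X') ∖ Z) ∪ Z = {1, 2, 3, 4, 5, 7, 8, 9, 10, 13, 16, 17, 18}
(((Y ∩ X') ∖ Z) ∪ Z) Δ X = {2, 3, 4, 6, 7, 8, 10, 11, 13, 14, 15, 16, 17}
Z ∩ X = {1, 5, 9, 18}
Y' = {1, 2, 3, 8, 9, 10, 11, 12, 14, 15, 17}
(Z ∩ X) ∖ Y' = {5, 18}
{2, 3, 4, 6, 7, 8, 10, 11, 13, 14, 15, 16, 17} and {5, 18} share no elements.

Yes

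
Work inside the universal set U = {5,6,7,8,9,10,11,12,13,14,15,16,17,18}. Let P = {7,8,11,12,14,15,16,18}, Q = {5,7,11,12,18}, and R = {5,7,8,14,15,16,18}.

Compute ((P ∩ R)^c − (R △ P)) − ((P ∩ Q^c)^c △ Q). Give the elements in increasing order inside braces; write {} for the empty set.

P ∩ R = {7,8,14,15,16,18}
(P ∩ R)^c = {5,6,9,10,11,12,13,17}
R △ P = {5,11,12}
(P ∩ R)^c − (R △ P) = {6,9,10,13,17}
Q^c = {6,8,9,10,13,14,15,16,17}
P ∩ Q^c = {8,14,15,16}
(P ∩ Q^c)^c = {5,6,7,9,10,11,12,13,17,18}
(P ∩ Q^c)^c △ Q = {6,9,10,13,17}
((P ∩ R)^c − (R △ P)) − ((P ∩ Q^c)^c △ Q) = {}

{}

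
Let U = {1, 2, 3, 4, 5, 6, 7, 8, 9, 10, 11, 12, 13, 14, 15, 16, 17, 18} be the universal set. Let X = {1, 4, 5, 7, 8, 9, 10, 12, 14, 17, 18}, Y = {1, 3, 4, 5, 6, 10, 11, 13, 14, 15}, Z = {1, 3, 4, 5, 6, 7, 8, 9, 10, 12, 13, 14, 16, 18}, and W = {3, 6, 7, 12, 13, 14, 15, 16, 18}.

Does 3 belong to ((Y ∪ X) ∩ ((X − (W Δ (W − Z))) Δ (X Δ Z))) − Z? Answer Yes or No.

No

3 ∈ Y and 3 ∉ X, so 3 ∈ Y ∪ X
3 ∈ W and 3 ∈ Z, so 3 ∉ W − Z
3 ∈ W and 3 ∉ (W − Z), so 3 ∈ W Δ (W − Z)
3 ∉ X and 3 ∈ (W Δ (W − Z)), so 3 ∉ X − (W Δ (W − Z))
3 ∉ X and 3 ∈ Z, so 3 ∈ X Δ Z
3 ∉ (X − (W Δ (W − Z))) and 3 ∈ (X Δ Z), so 3 ∈ (X − (W Δ (W − Z))) Δ (X Δ Z)
3 ∈ (Y ∪ X) and 3 ∈ ((X − (W Δ (W − Z))) Δ (X Δ Z)), so 3 ∈ (Y ∪ X) ∩ ((X − (W Δ (W − Z))) Δ (X Δ Z))
3 ∈ ((Y ∪ X) ∩ ((X − (W Δ (W − Z))) Δ (X Δ Z))) and 3 ∈ Z, so 3 ∉ ((Y ∪ X) ∩ ((X − (W Δ (W − Z))) Δ (X Δ Z))) − Z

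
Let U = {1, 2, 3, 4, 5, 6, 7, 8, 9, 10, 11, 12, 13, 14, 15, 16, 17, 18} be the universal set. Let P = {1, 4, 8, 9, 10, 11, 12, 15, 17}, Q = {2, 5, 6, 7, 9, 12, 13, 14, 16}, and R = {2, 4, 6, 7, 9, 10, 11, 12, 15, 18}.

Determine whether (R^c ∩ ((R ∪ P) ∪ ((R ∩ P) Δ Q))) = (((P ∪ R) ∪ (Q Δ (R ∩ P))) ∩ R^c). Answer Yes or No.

Yes

R^c = {1, 3, 5, 8, 13, 14, 16, 17}
R ∪ P = {1, 2, 4, 6, 7, 8, 9, 10, 11, 12, 15, 17, 18}
R ∩ P = {4, 9, 10, 11, 12, 15}
(R ∩ P) Δ Q = {2, 4, 5, 6, 7, 10, 11, 13, 14, 15, 16}
(R ∪ P) ∪ ((R ∩ P) Δ Q) = {1, 2, 4, 5, 6, 7, 8, 9, 10, 11, 12, 13, 14, 15, 16, 17, 18}
R^c ∩ ((R ∪ P) ∪ ((R ∩ P) Δ Q)) = {1, 5, 8, 13, 14, 16, 17}
P ∪ R = {1, 2, 4, 6, 7, 8, 9, 10, 11, 12, 15, 17, 18}
Q Δ (R ∩ P) = {2, 4, 5, 6, 7, 10, 11, 13, 14, 15, 16}
(P ∪ R) ∪ (Q Δ (R ∩ P)) = {1, 2, 4, 5, 6, 7, 8, 9, 10, 11, 12, 13, 14, 15, 16, 17, 18}
((P ∪ R) ∪ (Q Δ (R ∩ P))) ∩ R^c = {1, 5, 8, 13, 14, 16, 17}
Both equal {1, 5, 8, 13, 14, 16, 17}, so R^c ∩ ((R ∪ P) ∪ ((R ∩ P) Δ Q)) = ((P ∪ R) ∪ (Q Δ (R ∩ P))) ∩ R^c.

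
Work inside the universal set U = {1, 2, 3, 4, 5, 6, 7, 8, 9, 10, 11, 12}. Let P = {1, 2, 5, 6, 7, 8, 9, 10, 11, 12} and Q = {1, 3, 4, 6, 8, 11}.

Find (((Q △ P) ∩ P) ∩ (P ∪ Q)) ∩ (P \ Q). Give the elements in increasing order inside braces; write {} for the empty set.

Q △ P = {2, 3, 4, 5, 7, 9, 10, 12}
(Q △ P) ∩ P = {2, 5, 7, 9, 10, 12}
P ∪ Q = {1, 2, 3, 4, 5, 6, 7, 8, 9, 10, 11, 12}
((Q △ P) ∩ P) ∩ (P ∪ Q) = {2, 5, 7, 9, 10, 12}
P \ Q = {2, 5, 7, 9, 10, 12}
(((Q △ P) ∩ P) ∩ (P ∪ Q)) ∩ (P \ Q) = {2, 5, 7, 9, 10, 12}

{2, 5, 7, 9, 10, 12}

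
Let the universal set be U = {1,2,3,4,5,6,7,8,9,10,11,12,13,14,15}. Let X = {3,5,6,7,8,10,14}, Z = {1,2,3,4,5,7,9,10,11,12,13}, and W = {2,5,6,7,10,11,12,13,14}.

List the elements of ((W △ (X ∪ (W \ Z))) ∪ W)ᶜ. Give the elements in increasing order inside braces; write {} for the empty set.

W \ Z = {6,14}
X ∪ (W \ Z) = {3,5,6,7,8,10,14}
W △ (X ∪ (W \ Z)) = {2,3,8,11,12,13}
(W △ (X ∪ (W \ Z))) ∪ W = {2,3,5,6,7,8,10,11,12,13,14}
((W △ (X ∪ (W \ Z))) ∪ W)ᶜ = {1,4,9,15}

{1,4,9,15}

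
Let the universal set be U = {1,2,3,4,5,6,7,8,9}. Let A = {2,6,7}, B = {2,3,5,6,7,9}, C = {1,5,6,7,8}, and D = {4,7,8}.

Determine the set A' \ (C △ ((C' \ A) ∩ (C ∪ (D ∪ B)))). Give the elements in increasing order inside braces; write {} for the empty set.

{}

A' = {1,3,4,5,8,9}
C' = {2,3,4,9}
C' \ A = {3,4,9}
D ∪ B = {2,3,4,5,6,7,8,9}
C ∪ (D ∪ B) = {1,2,3,4,5,6,7,8,9}
(C' \ A) ∩ (C ∪ (D ∪ B)) = {3,4,9}
C △ ((C' \ A) ∩ (C ∪ (D ∪ B))) = {1,3,4,5,6,7,8,9}
A' \ (C △ ((C' \ A) ∩ (C ∪ (D ∪ B)))) = {}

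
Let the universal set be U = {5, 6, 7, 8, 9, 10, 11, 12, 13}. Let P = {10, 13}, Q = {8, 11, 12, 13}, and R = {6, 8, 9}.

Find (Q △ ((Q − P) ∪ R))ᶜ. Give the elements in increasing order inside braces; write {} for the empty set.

Q − P = {8, 11, 12}
(Q − P) ∪ R = {6, 8, 9, 11, 12}
Q △ ((Q − P) ∪ R) = {6, 9, 13}
(Q △ ((Q − P) ∪ R))ᶜ = {5, 7, 8, 10, 11, 12}

{5, 7, 8, 10, 11, 12}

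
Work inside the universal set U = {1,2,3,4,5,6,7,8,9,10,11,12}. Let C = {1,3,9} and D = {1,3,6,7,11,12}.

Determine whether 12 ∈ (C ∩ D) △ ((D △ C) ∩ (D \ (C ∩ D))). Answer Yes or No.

Yes

12 ∉ C and 12 ∈ D, so 12 ∉ C ∩ D
12 ∈ D and 12 ∉ C, so 12 ∈ D △ C
12 ∉ C and 12 ∈ D, so 12 ∉ C ∩ D
12 ∈ D and 12 ∉ (C ∩ D), so 12 ∈ D \ (C ∩ D)
12 ∈ (D △ C) and 12 ∈ (D \ (C ∩ D)), so 12 ∈ (D △ C) ∩ (D \ (C ∩ D))
12 ∉ (C ∩ D) and 12 ∈ ((D △ C) ∩ (D \ (C ∩ D))), so 12 ∈ (C ∩ D) △ ((D △ C) ∩ (D \ (C ∩ D)))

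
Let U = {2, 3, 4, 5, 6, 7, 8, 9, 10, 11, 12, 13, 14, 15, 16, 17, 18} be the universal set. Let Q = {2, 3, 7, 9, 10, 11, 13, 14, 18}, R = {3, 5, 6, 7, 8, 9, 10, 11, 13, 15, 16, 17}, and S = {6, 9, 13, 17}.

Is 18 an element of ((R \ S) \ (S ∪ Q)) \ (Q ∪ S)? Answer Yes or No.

18 ∉ R and 18 ∉ S, so 18 ∉ R \ S
18 ∉ S and 18 ∈ Q, so 18 ∈ S ∪ Q
18 ∉ (R \ S) and 18 ∈ (S ∪ Q), so 18 ∉ (R \ S) \ (S ∪ Q)
18 ∈ Q and 18 ∉ S, so 18 ∈ Q ∪ S
18 ∉ ((R \ S) \ (S ∪ Q)) and 18 ∈ (Q ∪ S), so 18 ∉ ((R \ S) \ (S ∪ Q)) \ (Q ∪ S)

No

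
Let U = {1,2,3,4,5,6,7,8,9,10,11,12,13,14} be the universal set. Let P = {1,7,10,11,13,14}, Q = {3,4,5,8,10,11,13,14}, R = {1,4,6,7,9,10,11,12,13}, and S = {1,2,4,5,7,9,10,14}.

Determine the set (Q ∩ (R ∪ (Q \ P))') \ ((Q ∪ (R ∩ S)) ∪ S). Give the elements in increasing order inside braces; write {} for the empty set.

Q \ P = {3,4,5,8}
R ∪ (Q \ P) = {1,3,4,5,6,7,8,9,10,11,12,13}
(R ∪ (Q \ P))' = {2,14}
Q ∩ (R ∪ (Q \ P))' = {14}
R ∩ S = {1,4,7,9,10}
Q ∪ (R ∩ S) = {1,3,4,5,7,8,9,10,11,13,14}
(Q ∪ (R ∩ S)) ∪ S = {1,2,3,4,5,7,8,9,10,11,13,14}
(Q ∩ (R ∪ (Q \ P))') \ ((Q ∪ (R ∩ S)) ∪ S) = {}

{}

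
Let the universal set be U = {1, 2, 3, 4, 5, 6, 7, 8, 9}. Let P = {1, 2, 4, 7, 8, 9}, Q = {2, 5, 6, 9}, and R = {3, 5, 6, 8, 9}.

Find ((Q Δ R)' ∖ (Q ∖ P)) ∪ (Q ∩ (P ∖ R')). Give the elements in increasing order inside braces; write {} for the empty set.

Q Δ R = {2, 3, 8}
(Q Δ R)' = {1, 4, 5, 6, 7, 9}
Q ∖ P = {5, 6}
(Q Δ R)' ∖ (Q ∖ P) = {1, 4, 7, 9}
R' = {1, 2, 4, 7}
P ∖ R' = {8, 9}
Q ∩ (P ∖ R') = {9}
((Q Δ R)' ∖ (Q ∖ P)) ∪ (Q ∩ (P ∖ R')) = {1, 4, 7, 9}

{1, 4, 7, 9}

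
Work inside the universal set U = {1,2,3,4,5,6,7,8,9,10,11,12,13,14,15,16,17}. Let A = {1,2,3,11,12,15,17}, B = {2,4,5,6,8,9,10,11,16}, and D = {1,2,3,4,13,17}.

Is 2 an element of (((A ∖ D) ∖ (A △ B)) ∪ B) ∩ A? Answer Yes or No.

2 ∈ A and 2 ∈ D, so 2 ∉ A ∖ D
2 ∈ A and 2 ∈ B, so 2 ∉ A △ B
2 ∉ (A ∖ D) and 2 ∉ (A △ B), so 2 ∉ (A ∖ D) ∖ (A △ B)
2 ∉ ((A ∖ D) ∖ (A △ B)) and 2 ∈ B, so 2 ∈ ((A ∖ D) ∖ (A △ B)) ∪ B
2 ∈ (((A ∖ D) ∖ (A △ B)) ∪ B) and 2 ∈ A, so 2 ∈ (((A ∖ D) ∖ (A △ B)) ∪ B) ∩ A

Yes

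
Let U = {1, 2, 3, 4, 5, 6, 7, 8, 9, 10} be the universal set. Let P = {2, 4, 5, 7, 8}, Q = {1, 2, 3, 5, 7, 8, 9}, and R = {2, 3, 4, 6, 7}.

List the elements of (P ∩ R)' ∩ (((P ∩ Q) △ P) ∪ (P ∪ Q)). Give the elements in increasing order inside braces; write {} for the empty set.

{1, 3, 5, 8, 9}

P ∩ R = {2, 4, 7}
(P ∩ R)' = {1, 3, 5, 6, 8, 9, 10}
P ∩ Q = {2, 5, 7, 8}
(P ∩ Q) △ P = {4}
P ∪ Q = {1, 2, 3, 4, 5, 7, 8, 9}
((P ∩ Q) △ P) ∪ (P ∪ Q) = {1, 2, 3, 4, 5, 7, 8, 9}
(P ∩ R)' ∩ (((P ∩ Q) △ P) ∪ (P ∪ Q)) = {1, 3, 5, 8, 9}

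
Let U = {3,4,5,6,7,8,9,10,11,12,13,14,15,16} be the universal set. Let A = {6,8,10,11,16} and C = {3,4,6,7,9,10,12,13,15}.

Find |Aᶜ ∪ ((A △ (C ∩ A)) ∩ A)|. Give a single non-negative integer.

Aᶜ = {3,4,5,7,9,12,13,14,15}
C ∩ A = {6,10}
A △ (C ∩ A) = {8,11,16}
(A △ (C ∩ A)) ∩ A = {8,11,16}
Aᶜ ∪ ((A △ (C ∩ A)) ∩ A) = {3,4,5,7,8,9,11,12,13,14,15,16}
|Aᶜ ∪ ((A △ (C ∩ A)) ∩ A)| = 12

12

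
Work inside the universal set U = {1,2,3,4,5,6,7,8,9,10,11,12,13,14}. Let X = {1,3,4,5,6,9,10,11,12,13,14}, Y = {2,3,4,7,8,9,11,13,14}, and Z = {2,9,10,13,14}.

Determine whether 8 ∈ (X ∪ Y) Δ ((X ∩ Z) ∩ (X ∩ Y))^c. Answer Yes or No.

No

8 ∉ X and 8 ∈ Y, so 8 ∈ X ∪ Y
8 ∉ X and 8 ∉ Z, so 8 ∉ X ∩ Z
8 ∉ X and 8 ∈ Y, so 8 ∉ X ∩ Y
8 ∉ (X ∩ Z) and 8 ∉ (X ∩ Y), so 8 ∉ (X ∩ Z) ∩ (X ∩ Y)
8 ∈ ((X ∩ Z) ∩ (X ∩ Y))^c since 8 ∉ ((X ∩ Z) ∩ (X ∩ Y))
8 ∈ (X ∪ Y) and 8 ∈ ((X ∩ Z) ∩ (X ∩ Y))^c, so 8 ∉ (X ∪ Y) Δ ((X ∩ Z) ∩ (X ∩ Y))^c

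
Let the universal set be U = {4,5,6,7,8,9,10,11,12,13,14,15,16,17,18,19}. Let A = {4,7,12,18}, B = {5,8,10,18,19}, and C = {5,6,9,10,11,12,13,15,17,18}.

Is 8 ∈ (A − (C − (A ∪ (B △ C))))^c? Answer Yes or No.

8 ∈ B and 8 ∉ C, so 8 ∈ B △ C
8 ∉ A and 8 ∈ (B △ C), so 8 ∈ A ∪ (B △ C)
8 ∉ C and 8 ∈ (A ∪ (B △ C)), so 8 ∉ C − (A ∪ (B △ C))
8 ∉ A and 8 ∉ (C − (A ∪ (B △ C))), so 8 ∉ A − (C − (A ∪ (B △ C)))
8 ∈ (A − (C − (A ∪ (B △ C))))^c since 8 ∉ (A − (C − (A ∪ (B △ C))))

Yes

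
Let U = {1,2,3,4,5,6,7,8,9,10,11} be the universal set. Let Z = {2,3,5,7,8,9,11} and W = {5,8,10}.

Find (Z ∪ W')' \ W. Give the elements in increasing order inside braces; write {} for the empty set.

W' = {1,2,3,4,6,7,9,11}
Z ∪ W' = {1,2,3,4,5,6,7,8,9,11}
(Z ∪ W')' = {10}
(Z ∪ W')' \ W = {}

{}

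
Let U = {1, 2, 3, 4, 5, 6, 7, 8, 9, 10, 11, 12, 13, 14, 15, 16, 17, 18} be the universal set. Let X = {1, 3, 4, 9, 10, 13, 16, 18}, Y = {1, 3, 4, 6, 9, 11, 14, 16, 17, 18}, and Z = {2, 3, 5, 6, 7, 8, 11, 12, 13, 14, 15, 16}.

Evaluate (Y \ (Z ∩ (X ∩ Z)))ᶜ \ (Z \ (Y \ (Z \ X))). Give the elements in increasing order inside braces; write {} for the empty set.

{3, 10, 16}

X ∩ Z = {3, 13, 16}
Z ∩ (X ∩ Z) = {3, 13, 16}
Y \ (Z ∩ (X ∩ Z)) = {1, 4, 6, 9, 11, 14, 17, 18}
(Y \ (Z ∩ (X ∩ Z)))ᶜ = {2, 3, 5, 7, 8, 10, 12, 13, 15, 16}
Z \ X = {2, 5, 6, 7, 8, 11, 12, 14, 15}
Y \ (Z \ X) = {1, 3, 4, 9, 16, 17, 18}
Z \ (Y \ (Z \ X)) = {2, 5, 6, 7, 8, 11, 12, 13, 14, 15}
(Y \ (Z ∩ (X ∩ Z)))ᶜ \ (Z \ (Y \ (Z \ X))) = {3, 10, 16}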